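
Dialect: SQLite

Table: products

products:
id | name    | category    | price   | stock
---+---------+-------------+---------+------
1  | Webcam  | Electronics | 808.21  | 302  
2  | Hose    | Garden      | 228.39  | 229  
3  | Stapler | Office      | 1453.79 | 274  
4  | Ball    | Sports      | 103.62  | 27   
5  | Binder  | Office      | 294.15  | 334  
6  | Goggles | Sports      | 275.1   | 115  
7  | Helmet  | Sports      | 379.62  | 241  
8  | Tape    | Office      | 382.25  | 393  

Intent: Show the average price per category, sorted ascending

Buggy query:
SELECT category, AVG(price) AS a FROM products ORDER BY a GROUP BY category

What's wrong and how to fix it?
Bug: ORDER BY appears before GROUP BY; SQL clause order requires GROUP BY first

Fix: Reorder: SELECT … FROM … GROUP BY … ORDER BY …

Corrected query:
SELECT category, AVG(price) AS a FROM products GROUP BY category ORDER BY a

Result:
category    | a         
------------+-----------
Garden      | 228.39    
Sports      | 252.78    
Office      | 710.063333
Electronics | 808.21    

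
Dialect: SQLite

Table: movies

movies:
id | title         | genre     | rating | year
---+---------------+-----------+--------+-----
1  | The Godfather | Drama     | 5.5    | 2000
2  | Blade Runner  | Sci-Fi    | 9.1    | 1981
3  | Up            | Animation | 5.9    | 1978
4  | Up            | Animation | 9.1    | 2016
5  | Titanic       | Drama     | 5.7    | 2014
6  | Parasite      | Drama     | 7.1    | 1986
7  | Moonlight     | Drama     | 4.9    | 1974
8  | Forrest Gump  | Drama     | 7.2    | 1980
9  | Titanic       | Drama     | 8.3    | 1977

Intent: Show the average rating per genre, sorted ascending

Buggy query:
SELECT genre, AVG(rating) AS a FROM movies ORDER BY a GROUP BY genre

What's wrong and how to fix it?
Bug: ORDER BY appears before GROUP BY; SQL clause order requires GROUP BY first

Fix: Move ORDER BY to the end, after GROUP BY

Corrected query:
SELECT genre, AVG(rating) AS a FROM movies GROUP BY genre ORDER BY a

Result:
genre     | a   
----------+-----
Drama     | 6.45
Animation | 7.5 
Sci-Fi    | 9.1 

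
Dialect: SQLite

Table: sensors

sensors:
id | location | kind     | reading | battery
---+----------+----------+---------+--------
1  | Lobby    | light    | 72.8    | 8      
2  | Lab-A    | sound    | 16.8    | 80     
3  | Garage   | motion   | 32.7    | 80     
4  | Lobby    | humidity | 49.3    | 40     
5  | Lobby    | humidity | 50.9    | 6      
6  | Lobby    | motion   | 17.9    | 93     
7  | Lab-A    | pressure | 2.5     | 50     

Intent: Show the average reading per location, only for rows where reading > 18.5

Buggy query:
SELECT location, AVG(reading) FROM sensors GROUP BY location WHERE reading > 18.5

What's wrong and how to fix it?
Bug: Row-level WHERE must come before GROUP BY in the clause order

Fix: Place WHERE between FROM and GROUP BY

Corrected query:
SELECT location, AVG(reading) FROM sensors WHERE reading > 18.5 GROUP BY location

Result:
location | AVG(reading)
---------+-------------
Garage   | 32.7        
Lobby    | 57.666667   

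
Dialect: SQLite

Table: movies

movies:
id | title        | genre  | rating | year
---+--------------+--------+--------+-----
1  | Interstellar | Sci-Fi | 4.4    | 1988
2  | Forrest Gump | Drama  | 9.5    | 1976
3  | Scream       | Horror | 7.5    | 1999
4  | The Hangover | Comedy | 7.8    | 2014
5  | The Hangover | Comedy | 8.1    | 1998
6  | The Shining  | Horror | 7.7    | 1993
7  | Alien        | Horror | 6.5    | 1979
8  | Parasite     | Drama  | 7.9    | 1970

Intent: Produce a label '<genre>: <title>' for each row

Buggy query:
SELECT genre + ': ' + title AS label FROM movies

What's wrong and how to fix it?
Bug: '+' is numeric addition; on text columns SQLite converts them to 0 instead of concatenating

Fix: Replace + with || to concatenate text

Corrected query:
SELECT genre || ': ' || title AS label FROM movies

Result:
label               
--------------------
Sci-Fi: Interstellar
Drama: Forrest Gump 
Horror: Scream      
Comedy: The Hangover
Comedy: The Hangover
Horror: The Shining 
Horror: Alien       
Drama: Parasite     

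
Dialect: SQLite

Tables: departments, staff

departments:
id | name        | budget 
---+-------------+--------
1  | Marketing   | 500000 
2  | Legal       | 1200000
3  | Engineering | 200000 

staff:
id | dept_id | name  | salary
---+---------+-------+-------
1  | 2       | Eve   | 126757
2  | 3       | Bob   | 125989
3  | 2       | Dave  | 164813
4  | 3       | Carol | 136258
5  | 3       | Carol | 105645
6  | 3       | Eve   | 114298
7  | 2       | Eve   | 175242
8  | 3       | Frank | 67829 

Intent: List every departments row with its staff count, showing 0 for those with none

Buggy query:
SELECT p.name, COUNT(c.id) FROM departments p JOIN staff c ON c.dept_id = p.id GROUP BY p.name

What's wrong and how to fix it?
Bug: An inner join excludes parents with zero children

Fix: Use LEFT JOIN so parents without children still appear (COUNT(c.id) gives 0)

Corrected query:
SELECT p.name, COUNT(c.id) FROM departments p LEFT JOIN staff c ON c.dept_id = p.id GROUP BY p.name

Result:
name        | COUNT(c.id)
------------+------------
Engineering | 5          
Legal       | 3          
Marketing   | 0          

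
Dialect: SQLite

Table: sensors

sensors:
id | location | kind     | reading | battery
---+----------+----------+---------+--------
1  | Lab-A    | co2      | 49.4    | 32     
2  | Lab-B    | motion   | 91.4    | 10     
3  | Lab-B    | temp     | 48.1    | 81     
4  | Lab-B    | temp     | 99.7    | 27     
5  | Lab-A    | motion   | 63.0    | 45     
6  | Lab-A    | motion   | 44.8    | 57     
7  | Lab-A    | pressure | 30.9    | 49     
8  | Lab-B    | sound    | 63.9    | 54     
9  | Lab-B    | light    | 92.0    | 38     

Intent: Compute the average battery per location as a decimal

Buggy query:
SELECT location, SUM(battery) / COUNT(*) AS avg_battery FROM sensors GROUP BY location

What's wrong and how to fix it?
Bug: SUM(battery) and COUNT(*) are both integers; the division truncates the fractional part

Fix: Multiply by 1.0 (or CAST to REAL) to force floating-point division

Corrected query:
SELECT location, SUM(battery) * 1.0 / COUNT(*) AS avg_battery FROM sensors GROUP BY location

Result:
location | avg_battery
---------+------------
Lab-A    | 45.75      
Lab-B    | 42         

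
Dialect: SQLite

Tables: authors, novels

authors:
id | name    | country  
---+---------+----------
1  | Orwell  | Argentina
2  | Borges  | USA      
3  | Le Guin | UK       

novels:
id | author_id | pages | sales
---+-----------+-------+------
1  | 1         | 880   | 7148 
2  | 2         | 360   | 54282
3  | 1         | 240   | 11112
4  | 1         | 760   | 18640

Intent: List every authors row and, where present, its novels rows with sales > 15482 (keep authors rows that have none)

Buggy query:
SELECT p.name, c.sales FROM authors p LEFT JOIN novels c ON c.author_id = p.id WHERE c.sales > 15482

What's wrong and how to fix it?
Bug: Filtering c.sales in WHERE discards the NULL rows produced by LEFT JOIN, turning it into an inner join

Fix: Move the right-table condition into the ON clause so unmatched parents are kept

Corrected query:
SELECT p.name, c.sales FROM authors p LEFT JOIN novels c ON c.author_id = p.id AND c.sales > 15482

Result:
name    | sales
--------+------
Orwell  | 18640
Borges  | 54282
Le Guin | NULL 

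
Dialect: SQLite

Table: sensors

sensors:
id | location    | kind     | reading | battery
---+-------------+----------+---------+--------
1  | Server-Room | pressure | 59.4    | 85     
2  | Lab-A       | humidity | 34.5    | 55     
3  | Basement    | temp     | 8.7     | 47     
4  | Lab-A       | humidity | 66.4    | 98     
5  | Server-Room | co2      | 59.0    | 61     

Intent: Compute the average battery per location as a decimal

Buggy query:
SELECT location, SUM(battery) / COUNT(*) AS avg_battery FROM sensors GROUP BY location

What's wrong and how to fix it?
Bug: SUM(battery) and COUNT(*) are both integers; the division truncates the fractional part

Fix: Multiply by 1.0 (or CAST to REAL) to force floating-point division

Corrected query:
SELECT location, SUM(battery) * 1.0 / COUNT(*) AS avg_battery FROM sensors GROUP BY location

Result:
location    | avg_battery
------------+------------
Basement    | 47         
Lab-A       | 76.5       
Server-Room | 73         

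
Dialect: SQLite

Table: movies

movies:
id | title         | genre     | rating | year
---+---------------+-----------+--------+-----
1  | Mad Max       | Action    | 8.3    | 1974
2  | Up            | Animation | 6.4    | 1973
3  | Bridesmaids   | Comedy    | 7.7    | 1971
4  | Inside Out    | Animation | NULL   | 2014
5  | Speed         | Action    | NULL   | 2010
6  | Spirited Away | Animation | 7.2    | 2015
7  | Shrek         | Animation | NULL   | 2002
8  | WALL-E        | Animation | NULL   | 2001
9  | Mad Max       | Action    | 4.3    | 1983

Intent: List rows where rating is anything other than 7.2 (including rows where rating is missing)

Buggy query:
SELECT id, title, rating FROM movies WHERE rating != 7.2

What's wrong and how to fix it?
Bug: 'rating != 7.2' is unknown when rating is NULL, so NULL rows are silently excluded

Fix: Add an explicit OR rating IS NULL to include the missing-value rows

Corrected query:
SELECT id, title, rating FROM movies WHERE rating != 7.2 OR rating IS NULL

Result:
id | title       | rating
---+-------------+-------
1  | Mad Max     | 8.3   
2  | Up          | 6.4   
3  | Bridesmaids | 7.7   
4  | Inside Out  | NULL  
5  | Speed       | NULL  
7  | Shrek       | NULL  
8  | WALL-E      | NULL  
9  | Mad Max     | 4.3   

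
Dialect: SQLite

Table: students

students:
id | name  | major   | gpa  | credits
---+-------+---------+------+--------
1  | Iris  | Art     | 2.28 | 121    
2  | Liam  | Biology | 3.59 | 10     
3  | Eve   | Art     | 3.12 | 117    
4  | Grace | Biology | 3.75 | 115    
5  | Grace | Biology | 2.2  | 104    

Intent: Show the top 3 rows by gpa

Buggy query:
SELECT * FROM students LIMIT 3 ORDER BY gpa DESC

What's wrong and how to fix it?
Bug: LIMIT must come after ORDER BY

Fix: Sort with ORDER BY, then apply LIMIT

Corrected query:
SELECT * FROM students ORDER BY gpa DESC LIMIT 3

Result:
id | name  | major   | gpa  | credits
---+-------+---------+------+--------
4  | Grace | Biology | 3.75 | 115    
2  | Liam  | Biology | 3.59 | 10     
3  | Eve   | Art     | 3.12 | 117    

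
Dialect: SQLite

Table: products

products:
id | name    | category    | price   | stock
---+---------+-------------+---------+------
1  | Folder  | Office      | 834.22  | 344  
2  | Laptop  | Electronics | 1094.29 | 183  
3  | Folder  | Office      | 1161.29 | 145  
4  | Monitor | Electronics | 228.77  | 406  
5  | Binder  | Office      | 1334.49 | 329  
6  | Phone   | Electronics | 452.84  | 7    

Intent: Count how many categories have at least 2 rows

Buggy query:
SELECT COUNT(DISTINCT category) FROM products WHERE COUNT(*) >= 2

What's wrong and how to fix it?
Bug: COUNT(*) cannot appear in WHERE; the per-group count doesn't exist yet

Fix: Use a subquery that GROUPs and filters with HAVING, then count its rows

Corrected query:
SELECT COUNT(*) FROM (SELECT category FROM products GROUP BY category HAVING COUNT(*) >= 2)

Result:
COUNT(*)
--------
2       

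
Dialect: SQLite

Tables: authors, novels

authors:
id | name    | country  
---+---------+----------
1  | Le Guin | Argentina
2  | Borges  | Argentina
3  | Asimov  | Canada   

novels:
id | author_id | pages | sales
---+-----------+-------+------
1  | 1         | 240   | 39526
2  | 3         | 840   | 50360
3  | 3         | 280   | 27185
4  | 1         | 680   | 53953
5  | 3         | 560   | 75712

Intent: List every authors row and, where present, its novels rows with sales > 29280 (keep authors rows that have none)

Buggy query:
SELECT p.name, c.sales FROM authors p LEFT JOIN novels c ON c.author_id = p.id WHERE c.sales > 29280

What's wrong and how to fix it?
Bug: Filtering c.sales in WHERE discards the NULL rows produced by LEFT JOIN, turning it into an inner join

Fix: Move the right-table condition into the ON clause so unmatched parents are kept

Corrected query:
SELECT p.name, c.sales FROM authors p LEFT JOIN novels c ON c.author_id = p.id AND c.sales > 29280

Result:
name    | sales
--------+------
Le Guin | 39526
Le Guin | 53953
Borges  | NULL 
Asimov  | 50360
Asimov  | 75712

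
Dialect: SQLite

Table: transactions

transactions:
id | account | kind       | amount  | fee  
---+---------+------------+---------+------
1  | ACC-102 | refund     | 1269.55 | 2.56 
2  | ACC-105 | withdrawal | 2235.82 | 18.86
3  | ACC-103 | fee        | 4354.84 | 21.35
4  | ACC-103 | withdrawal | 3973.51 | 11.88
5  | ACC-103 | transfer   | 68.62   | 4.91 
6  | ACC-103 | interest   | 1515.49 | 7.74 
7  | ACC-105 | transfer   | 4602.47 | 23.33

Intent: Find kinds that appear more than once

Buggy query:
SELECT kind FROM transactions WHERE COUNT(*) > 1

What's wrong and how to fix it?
Bug: COUNT(*) is an aggregate and cannot be used in WHERE

Fix: Group first, then use HAVING for the count condition

Corrected query:
SELECT kind FROM transactions GROUP BY kind HAVING COUNT(*) > 1

Result:
kind      
----------
transfer  
withdrawal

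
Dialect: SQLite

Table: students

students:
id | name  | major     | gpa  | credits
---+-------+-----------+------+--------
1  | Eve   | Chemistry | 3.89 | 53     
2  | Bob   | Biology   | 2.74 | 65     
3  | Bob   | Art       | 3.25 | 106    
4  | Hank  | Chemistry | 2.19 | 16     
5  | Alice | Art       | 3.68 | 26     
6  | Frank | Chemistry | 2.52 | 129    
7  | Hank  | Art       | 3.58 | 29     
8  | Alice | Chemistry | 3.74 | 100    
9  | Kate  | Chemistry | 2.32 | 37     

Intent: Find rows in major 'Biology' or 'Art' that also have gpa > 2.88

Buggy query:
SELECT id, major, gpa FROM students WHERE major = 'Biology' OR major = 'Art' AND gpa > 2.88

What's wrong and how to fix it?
Bug: Without parentheses, AND is evaluated before OR, so the gpa filter only applies to the 'Art' branch

Fix: Group the OR with parentheses (or use IN), then AND the threshold

Corrected query:
SELECT id, major, gpa FROM students WHERE (major = 'Biology' OR major = 'Art') AND gpa > 2.88

Result:
id | major | gpa 
---+-------+-----
3  | Art   | 3.25
5  | Art   | 3.68
7  | Art   | 3.58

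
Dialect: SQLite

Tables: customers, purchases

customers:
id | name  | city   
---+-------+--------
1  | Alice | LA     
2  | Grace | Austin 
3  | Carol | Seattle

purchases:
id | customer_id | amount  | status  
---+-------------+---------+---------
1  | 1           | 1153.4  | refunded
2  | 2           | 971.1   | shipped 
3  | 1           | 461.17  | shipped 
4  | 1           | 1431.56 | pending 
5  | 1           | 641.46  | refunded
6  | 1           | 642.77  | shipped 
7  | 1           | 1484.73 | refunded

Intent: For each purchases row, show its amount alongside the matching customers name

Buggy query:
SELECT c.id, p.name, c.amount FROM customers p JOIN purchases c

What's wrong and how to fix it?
Bug: JOIN with no ON clause produces a cartesian product; every purchases row pairs with every customers row

Fix: Specify the join condition linking the foreign key to the parent id

Corrected query:
SELECT c.id, p.name, c.amount FROM customers p JOIN purchases c ON c.customer_id = p.id

Result:
id | name  | amount 
---+-------+--------
1  | Alice | 1153.4 
2  | Grace | 971.1  
3  | Alice | 461.17 
4  | Alice | 1431.56
5  | Alice | 641.46 
6  | Alice | 642.77 
7  | Alice | 1484.73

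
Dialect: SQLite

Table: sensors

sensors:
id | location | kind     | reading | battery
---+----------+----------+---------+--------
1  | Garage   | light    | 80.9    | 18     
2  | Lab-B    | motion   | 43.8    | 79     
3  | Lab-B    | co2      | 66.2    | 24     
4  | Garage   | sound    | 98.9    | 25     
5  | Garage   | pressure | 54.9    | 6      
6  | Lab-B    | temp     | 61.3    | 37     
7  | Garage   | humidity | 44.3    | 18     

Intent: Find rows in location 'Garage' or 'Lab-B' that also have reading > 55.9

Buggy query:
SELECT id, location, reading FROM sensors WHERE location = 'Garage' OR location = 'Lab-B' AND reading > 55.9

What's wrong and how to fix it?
Bug: Without parentheses, AND is evaluated before OR, so the reading filter only applies to the 'Lab-B' branch

Fix: Group the OR with parentheses (or use IN), then AND the threshold

Corrected query:
SELECT id, location, reading FROM sensors WHERE (location = 'Garage' OR location = 'Lab-B') AND reading > 55.9

Result:
id | location | reading
---+----------+--------
1  | Garage   | 80.9   
3  | Lab-B    | 66.2   
4  | Garage   | 98.9   
6  | Lab-B    | 61.3   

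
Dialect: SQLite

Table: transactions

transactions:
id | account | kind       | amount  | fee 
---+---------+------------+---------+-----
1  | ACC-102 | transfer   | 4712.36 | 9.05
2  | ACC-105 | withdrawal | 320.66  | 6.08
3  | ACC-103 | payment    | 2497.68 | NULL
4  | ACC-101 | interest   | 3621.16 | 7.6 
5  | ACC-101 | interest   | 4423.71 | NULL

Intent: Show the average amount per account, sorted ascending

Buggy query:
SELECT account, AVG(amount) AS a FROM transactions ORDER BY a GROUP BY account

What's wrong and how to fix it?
Bug: ORDER BY appears before GROUP BY; SQL clause order requires GROUP BY first

Fix: Move ORDER BY to the end, after GROUP BY

Corrected query:
SELECT account, AVG(amount) AS a FROM transactions GROUP BY account ORDER BY a

Result:
account | a       
--------+---------
ACC-105 | 320.66  
ACC-103 | 2497.68 
ACC-101 | 4022.435
ACC-102 | 4712.36 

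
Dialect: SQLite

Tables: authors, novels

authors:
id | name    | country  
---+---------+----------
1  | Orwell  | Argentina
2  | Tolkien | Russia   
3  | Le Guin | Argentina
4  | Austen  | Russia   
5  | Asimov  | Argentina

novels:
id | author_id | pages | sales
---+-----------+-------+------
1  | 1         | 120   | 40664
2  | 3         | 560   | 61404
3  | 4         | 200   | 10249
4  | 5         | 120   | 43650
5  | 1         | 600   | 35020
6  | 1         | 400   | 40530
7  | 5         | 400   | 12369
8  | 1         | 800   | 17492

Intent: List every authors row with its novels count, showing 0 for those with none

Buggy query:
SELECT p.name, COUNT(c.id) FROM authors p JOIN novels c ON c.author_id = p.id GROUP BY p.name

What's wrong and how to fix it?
Bug: An inner join excludes parents with zero children

Fix: Use LEFT JOIN so parents without children still appear (COUNT(c.id) gives 0)

Corrected query:
SELECT p.name, COUNT(c.id) FROM authors p LEFT JOIN novels c ON c.author_id = p.id GROUP BY p.name

Result:
name    | COUNT(c.id)
--------+------------
Asimov  | 2          
Austen  | 1          
Le Guin | 1          
Orwell  | 4          
Tolkien | 0          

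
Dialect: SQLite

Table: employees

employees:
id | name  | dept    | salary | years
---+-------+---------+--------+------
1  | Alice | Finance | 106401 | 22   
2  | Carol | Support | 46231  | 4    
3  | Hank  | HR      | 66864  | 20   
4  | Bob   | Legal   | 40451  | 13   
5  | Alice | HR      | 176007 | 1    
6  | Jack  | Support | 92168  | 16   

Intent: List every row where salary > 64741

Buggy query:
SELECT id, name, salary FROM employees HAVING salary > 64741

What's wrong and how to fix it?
Bug: This is a non-aggregate query (no GROUP BY, no aggregates), so in SQLite the HAVING clause is invalid here; a row-level condition belongs in WHERE

Fix: Replace HAVING with WHERE since the condition applies to individual rows

Corrected query:
SELECT id, name, salary FROM employees WHERE salary > 64741

Result:
id | name  | salary
---+-------+-------
1  | Alice | 106401
3  | Hank  | 66864 
5  | Alice | 176007
6  | Jack  | 92168 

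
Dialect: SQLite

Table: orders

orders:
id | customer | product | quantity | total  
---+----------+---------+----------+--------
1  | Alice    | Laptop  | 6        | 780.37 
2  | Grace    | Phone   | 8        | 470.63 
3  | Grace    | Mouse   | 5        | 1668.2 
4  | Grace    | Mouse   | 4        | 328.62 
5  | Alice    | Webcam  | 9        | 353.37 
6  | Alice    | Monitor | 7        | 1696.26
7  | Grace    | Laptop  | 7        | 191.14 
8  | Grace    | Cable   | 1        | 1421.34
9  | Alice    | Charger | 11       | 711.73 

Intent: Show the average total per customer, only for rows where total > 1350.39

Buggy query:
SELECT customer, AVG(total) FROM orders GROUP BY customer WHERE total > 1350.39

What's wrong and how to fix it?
Bug: Row-level WHERE must come before GROUP BY in the clause order

Fix: Move the WHERE clause before GROUP BY

Corrected query:
SELECT customer, AVG(total) FROM orders WHERE total > 1350.39 GROUP BY customer

Result:
customer | AVG(total)
---------+-----------
Alice    | 1696.26   
Grace    | 1544.77   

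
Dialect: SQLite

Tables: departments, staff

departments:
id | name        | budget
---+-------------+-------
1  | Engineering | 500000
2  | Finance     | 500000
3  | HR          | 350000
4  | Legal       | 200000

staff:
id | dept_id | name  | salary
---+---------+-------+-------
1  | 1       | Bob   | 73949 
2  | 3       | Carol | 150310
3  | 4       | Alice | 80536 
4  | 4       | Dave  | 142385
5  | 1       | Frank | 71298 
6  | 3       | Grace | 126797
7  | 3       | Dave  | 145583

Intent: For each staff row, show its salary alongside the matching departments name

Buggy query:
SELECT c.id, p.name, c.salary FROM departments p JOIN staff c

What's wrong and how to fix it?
Bug: JOIN with no ON clause produces a cartesian product; every staff row pairs with every departments row

Fix: Specify the join condition linking the foreign key to the parent id

Corrected query:
SELECT c.id, p.name, c.salary FROM departments p JOIN staff c ON c.dept_id = p.id

Result:
id | name        | salary
---+-------------+-------
1  | Engineering | 73949 
2  | HR          | 150310
3  | Legal       | 80536 
4  | Legal       | 142385
5  | Engineering | 71298 
6  | HR          | 126797
7  | HR          | 145583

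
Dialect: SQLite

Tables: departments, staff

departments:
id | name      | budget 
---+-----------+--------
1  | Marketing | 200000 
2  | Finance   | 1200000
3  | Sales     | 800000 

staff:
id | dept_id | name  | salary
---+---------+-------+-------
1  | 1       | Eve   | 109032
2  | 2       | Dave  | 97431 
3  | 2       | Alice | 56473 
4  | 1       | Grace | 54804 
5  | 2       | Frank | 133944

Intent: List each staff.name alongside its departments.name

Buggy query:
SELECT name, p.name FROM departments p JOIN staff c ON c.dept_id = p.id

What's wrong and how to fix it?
Bug: 'name' exists in both joined tables, so the database can't tell which one is meant

Fix: Prefix ambiguous columns with the table alias

Corrected query:
SELECT c.name, p.name FROM departments p JOIN staff c ON c.dept_id = p.id

Result:
name  | name     
------+----------
Eve   | Marketing
Dave  | Finance  
Alice | Finance  
Grace | Marketing
Frank | Finance  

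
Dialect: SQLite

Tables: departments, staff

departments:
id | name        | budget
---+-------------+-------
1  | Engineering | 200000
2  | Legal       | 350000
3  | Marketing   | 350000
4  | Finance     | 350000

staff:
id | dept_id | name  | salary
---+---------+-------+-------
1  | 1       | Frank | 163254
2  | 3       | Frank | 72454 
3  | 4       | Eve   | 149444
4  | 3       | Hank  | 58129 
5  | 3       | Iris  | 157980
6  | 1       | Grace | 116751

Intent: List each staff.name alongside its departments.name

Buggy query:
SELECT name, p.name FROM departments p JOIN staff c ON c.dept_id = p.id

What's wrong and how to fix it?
Bug: 'name' exists in both joined tables, so the database can't tell which one is meant

Fix: Qualify the column with its table alias (c.name)

Corrected query:
SELECT c.name, p.name FROM departments p JOIN staff c ON c.dept_id = p.id

Result:
name  | name       
------+------------
Frank | Engineering
Frank | Marketing  
Eve   | Finance    
Hank  | Marketing  
Iris  | Marketing  
Grace | Engineering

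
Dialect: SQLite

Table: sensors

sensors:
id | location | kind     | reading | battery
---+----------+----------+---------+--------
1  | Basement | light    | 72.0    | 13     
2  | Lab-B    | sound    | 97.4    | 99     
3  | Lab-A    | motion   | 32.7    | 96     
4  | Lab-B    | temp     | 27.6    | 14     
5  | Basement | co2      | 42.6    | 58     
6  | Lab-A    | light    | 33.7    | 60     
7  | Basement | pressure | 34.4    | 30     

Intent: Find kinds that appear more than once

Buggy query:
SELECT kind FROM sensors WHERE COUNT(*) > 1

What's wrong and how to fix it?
Bug: COUNT(*) is an aggregate and cannot be used in WHERE

Fix: GROUP BY kind, then filter groups with HAVING COUNT(*) > 1

Corrected query:
SELECT kind FROM sensors GROUP BY kind HAVING COUNT(*) > 1

Result:
kind 
-----
light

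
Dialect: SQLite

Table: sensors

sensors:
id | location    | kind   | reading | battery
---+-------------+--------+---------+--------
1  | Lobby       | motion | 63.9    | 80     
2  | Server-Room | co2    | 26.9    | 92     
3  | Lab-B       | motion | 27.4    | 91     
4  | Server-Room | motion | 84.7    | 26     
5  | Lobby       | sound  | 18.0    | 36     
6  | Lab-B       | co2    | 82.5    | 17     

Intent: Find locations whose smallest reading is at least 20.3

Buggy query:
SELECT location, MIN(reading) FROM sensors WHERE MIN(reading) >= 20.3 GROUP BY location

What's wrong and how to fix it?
Bug: MIN() in WHERE is a misuse of aggregate

Fix: Use HAVING for the per-group MIN condition

Corrected query:
SELECT location, MIN(reading) FROM sensors GROUP BY location HAVING MIN(reading) >= 20.3

Result:
location    | MIN(reading)
------------+-------------
Lab-B       | 27.4        
Server-Room | 26.9        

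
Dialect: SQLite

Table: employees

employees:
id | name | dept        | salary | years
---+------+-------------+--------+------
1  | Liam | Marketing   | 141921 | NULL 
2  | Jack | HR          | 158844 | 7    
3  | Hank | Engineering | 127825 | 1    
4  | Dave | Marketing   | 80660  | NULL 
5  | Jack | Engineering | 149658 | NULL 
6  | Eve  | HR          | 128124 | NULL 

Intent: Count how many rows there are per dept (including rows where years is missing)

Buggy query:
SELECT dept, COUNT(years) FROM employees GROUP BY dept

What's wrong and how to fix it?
Bug: COUNT(years) skips NULLs, so groups with missing years are undercounted

Fix: Use COUNT(*) to count all rows regardless of NULL

Corrected query:
SELECT dept, COUNT(*) FROM employees GROUP BY dept

Result:
dept        | COUNT(*)
------------+---------
Engineering | 2       
HR          | 2       
Marketing   | 2       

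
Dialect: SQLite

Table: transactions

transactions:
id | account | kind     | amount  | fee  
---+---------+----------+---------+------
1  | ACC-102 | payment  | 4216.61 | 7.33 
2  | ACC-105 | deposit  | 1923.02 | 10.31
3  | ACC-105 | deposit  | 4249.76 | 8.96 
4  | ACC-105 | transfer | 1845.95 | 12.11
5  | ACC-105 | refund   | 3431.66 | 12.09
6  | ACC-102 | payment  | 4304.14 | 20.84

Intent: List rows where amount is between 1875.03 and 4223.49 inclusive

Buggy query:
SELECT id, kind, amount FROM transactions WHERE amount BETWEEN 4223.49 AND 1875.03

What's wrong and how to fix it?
Bug: BETWEEN expects the lower bound first; with 4223.49 AND 1875.03 the range is empty

Fix: Write BETWEEN 1875.03 AND 4223.49

Corrected query:
SELECT id, kind, amount FROM transactions WHERE amount BETWEEN 1875.03 AND 4223.49

Result:
id | kind    | amount 
---+---------+--------
1  | payment | 4216.61
2  | deposit | 1923.02
5  | refund  | 3431.66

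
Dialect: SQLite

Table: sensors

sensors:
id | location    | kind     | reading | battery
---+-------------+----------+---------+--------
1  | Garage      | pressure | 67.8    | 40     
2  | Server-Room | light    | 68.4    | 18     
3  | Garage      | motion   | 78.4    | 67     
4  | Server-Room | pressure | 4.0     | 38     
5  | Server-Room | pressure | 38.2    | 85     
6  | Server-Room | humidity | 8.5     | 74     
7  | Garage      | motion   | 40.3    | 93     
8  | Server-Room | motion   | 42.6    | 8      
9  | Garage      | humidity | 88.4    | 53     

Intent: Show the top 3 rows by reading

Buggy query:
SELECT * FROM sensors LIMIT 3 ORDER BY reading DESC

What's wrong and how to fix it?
Bug: ORDER BY cannot follow LIMIT; LIMIT is the final clause

Fix: Swap the clauses: ORDER BY first, then LIMIT

Corrected query:
SELECT * FROM sensors ORDER BY reading DESC LIMIT 3

Result:
id | location    | kind     | reading | battery
---+-------------+----------+---------+--------
9  | Garage      | humidity | 88.4    | 53     
3  | Garage      | motion   | 78.4    | 67     
2  | Server-Room | light    | 68.4    | 18     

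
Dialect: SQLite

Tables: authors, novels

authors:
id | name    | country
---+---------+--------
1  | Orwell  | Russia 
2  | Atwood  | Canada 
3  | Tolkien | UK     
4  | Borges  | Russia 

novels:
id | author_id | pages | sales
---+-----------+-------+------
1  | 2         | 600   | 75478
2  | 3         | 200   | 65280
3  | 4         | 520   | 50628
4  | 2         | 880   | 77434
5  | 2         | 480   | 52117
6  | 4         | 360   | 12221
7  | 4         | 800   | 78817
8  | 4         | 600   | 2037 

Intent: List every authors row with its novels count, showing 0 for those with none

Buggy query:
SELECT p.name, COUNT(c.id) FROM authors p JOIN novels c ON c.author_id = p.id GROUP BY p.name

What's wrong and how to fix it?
Bug: An inner join excludes parents with zero children

Fix: Use LEFT JOIN so parents without children still appear (COUNT(c.id) gives 0)

Corrected query:
SELECT p.name, COUNT(c.id) FROM authors p LEFT JOIN novels c ON c.author_id = p.id GROUP BY p.name

Result:
name    | COUNT(c.id)
--------+------------
Atwood  | 3          
Borges  | 4          
Orwell  | 0          
Tolkien | 1          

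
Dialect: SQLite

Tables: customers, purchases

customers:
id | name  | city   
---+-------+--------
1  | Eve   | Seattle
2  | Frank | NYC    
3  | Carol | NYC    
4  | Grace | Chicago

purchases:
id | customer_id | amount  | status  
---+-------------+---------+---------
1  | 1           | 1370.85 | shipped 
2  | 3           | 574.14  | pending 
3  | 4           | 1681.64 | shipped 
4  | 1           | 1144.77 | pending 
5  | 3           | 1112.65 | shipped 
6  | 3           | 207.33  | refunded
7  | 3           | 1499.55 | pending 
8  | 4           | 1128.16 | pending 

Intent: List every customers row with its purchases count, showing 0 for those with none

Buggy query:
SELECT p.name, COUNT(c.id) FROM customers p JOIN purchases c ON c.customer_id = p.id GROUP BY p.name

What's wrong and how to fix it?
Bug: INNER JOIN drops customers rows that have no matching purchases rows

Fix: Use LEFT JOIN so parents without children still appear (COUNT(c.id) gives 0)

Corrected query:
SELECT p.name, COUNT(c.id) FROM customers p LEFT JOIN purchases c ON c.customer_id = p.id GROUP BY p.name

Result:
name  | COUNT(c.id)
------+------------
Carol | 4          
Eve   | 2          
Frank | 0          
Grace | 2          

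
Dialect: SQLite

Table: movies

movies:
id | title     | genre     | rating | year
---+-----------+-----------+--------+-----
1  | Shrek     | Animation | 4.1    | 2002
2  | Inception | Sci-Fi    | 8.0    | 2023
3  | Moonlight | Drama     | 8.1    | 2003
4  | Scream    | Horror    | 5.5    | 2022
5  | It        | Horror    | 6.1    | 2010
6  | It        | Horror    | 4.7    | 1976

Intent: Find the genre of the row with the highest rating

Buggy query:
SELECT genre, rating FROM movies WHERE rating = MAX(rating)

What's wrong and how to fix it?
Bug: WHERE is evaluated per row; an aggregate over the whole table isn't defined there

Fix: Wrap MAX in a scalar subquery so WHERE compares against a single value

Corrected query:
SELECT genre, rating FROM movies WHERE rating = (SELECT MAX(rating) FROM movies)

Result:
genre | rating
------+-------
Drama | 8.1   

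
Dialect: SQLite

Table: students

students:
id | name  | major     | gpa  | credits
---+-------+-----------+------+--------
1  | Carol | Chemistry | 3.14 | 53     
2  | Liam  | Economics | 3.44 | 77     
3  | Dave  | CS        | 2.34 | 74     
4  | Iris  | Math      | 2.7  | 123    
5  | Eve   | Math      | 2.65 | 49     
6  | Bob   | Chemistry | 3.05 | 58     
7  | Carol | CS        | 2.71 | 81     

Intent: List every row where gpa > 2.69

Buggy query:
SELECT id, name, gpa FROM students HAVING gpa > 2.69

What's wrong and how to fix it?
Bug: This is a non-aggregate query (no GROUP BY, no aggregates), so in SQLite the HAVING clause is invalid here; a row-level condition belongs in WHERE

Fix: Use WHERE for row-level filtering

Corrected query:
SELECT id, name, gpa FROM students WHERE gpa > 2.69

Result:
id | name  | gpa 
---+-------+-----
1  | Carol | 3.14
2  | Liam  | 3.44
4  | Iris  | 2.7 
6  | Bob   | 3.05
7  | Carol | 2.71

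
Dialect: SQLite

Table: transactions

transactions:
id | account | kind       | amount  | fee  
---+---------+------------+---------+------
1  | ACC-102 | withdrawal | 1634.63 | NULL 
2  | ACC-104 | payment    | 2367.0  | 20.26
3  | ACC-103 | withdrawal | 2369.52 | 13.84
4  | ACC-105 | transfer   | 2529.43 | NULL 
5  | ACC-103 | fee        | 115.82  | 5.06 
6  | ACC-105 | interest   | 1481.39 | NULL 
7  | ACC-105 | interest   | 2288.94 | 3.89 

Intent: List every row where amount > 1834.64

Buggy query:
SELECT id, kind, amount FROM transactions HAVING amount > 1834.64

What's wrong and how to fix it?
Bug: HAVING filters the output of aggregation, but this query has no GROUP BY and no aggregate functions, so SQLite rejects it (HAVING clause on a non-aggregate query); the condition here is per row

Fix: Replace HAVING with WHERE since the condition applies to individual rows

Corrected query:
SELECT id, kind, amount FROM transactions WHERE amount > 1834.64

Result:
id | kind       | amount 
---+------------+--------
2  | payment    | 2367   
3  | withdrawal | 2369.52
4  | transfer   | 2529.43
7  | interest   | 2288.94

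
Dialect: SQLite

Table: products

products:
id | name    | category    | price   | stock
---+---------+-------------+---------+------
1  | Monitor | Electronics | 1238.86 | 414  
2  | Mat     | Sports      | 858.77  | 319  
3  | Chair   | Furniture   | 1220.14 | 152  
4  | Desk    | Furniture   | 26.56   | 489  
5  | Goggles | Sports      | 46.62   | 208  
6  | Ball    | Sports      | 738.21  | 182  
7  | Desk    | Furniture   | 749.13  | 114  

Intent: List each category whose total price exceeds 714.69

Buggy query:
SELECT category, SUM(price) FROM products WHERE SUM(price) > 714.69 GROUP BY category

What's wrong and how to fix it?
Bug: Aggregate functions cannot appear in a WHERE clause

Fix: Use HAVING (which filters groups after aggregation) instead of WHERE

Corrected query:
SELECT category, SUM(price) FROM products GROUP BY category HAVING SUM(price) > 714.69

Result:
category    | SUM(price)
------------+-----------
Electronics | 1238.86   
Furniture   | 1995.83   
Sports      | 1643.6    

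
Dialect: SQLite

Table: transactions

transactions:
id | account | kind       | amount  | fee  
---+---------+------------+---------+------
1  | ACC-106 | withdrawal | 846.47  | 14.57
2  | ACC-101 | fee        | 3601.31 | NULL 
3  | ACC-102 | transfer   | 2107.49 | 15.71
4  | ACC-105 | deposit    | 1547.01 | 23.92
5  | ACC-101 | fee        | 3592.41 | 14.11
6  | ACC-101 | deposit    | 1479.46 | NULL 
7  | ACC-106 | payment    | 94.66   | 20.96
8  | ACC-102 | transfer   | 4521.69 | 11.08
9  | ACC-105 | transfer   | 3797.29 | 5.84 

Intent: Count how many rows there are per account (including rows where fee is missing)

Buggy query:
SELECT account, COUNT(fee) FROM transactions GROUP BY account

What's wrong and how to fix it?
Bug: COUNT(column) counts non-NULL values only; rows with NULL fee aren't counted

Fix: Use COUNT(*) to count all rows regardless of NULL

Corrected query:
SELECT account, COUNT(*) FROM transactions GROUP BY account

Result:
account | COUNT(*)
--------+---------
ACC-101 | 3       
ACC-102 | 2       
ACC-105 | 2       
ACC-106 | 2       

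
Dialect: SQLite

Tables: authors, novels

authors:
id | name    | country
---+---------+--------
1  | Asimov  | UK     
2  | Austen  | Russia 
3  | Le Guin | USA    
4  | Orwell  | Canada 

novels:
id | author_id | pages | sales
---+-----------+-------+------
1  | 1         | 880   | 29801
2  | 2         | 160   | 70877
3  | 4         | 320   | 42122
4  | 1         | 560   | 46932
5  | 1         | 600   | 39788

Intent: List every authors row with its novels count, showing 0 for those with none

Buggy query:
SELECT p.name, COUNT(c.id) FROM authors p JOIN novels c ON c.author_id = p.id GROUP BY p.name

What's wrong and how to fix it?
Bug: INNER JOIN drops authors rows that have no matching novels rows

Fix: Use LEFT JOIN so parents without children still appear (COUNT(c.id) gives 0)

Corrected query:
SELECT p.name, COUNT(c.id) FROM authors p LEFT JOIN novels c ON c.author_id = p.id GROUP BY p.name

Result:
name    | COUNT(c.id)
--------+------------
Asimov  | 3          
Austen  | 1          
Le Guin | 0          
Orwell  | 1          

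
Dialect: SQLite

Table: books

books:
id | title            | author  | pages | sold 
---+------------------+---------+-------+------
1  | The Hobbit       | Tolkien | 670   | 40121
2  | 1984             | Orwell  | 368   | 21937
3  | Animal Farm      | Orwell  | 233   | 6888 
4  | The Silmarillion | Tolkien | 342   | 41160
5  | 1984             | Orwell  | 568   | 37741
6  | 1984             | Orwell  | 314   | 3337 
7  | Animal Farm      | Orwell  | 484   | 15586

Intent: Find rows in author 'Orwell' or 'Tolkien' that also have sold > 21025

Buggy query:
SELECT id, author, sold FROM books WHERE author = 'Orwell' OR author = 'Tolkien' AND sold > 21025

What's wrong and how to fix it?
Bug: AND binds tighter than OR, so this parses as author = 'Orwell' OR (author = 'Tolkien' AND sold > 21025)

Fix: Add parentheses around the OR so the AND applies to both alternatives

Corrected query:
SELECT id, author, sold FROM books WHERE (author = 'Orwell' OR author = 'Tolkien') AND sold > 21025

Result:
id | author  | sold 
---+---------+------
1  | Tolkien | 40121
2  | Orwell  | 21937
4  | Tolkien | 41160
5  | Orwell  | 37741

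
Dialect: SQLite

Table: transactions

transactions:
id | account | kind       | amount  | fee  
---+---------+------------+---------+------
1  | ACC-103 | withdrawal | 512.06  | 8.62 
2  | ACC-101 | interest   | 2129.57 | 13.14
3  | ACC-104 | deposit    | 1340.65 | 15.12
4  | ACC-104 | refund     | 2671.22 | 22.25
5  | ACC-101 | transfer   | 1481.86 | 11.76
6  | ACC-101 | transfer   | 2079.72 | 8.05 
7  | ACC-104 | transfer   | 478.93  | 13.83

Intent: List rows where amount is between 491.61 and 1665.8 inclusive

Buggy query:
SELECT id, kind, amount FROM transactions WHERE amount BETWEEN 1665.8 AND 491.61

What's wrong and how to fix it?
Bug: The bounds are reversed; BETWEEN a AND b requires a <= b to match anything

Fix: Write BETWEEN 491.61 AND 1665.8

Corrected query:
SELECT id, kind, amount FROM transactions WHERE amount BETWEEN 491.61 AND 1665.8

Result:
id | kind       | amount 
---+------------+--------
1  | withdrawal | 512.06 
3  | deposit    | 1340.65
5  | transfer   | 1481.86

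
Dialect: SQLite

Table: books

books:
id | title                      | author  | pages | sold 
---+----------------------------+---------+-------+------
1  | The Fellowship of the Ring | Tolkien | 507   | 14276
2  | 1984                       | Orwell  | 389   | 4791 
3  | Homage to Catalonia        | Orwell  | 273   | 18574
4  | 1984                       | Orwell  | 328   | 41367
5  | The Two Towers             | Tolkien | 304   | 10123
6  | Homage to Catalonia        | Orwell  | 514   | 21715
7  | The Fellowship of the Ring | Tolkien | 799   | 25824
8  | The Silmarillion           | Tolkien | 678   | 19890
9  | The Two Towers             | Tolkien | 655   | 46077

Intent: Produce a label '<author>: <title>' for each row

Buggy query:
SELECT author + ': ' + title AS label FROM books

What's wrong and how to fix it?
Bug: SQLite uses || for string concatenation; + coerces text to numbers (yielding 0)

Fix: Replace + with || to concatenate text

Corrected query:
SELECT author || ': ' || title AS label FROM books

Result:
label                              
-----------------------------------
Tolkien: The Fellowship of the Ring
Orwell: 1984                       
Orwell: Homage to Catalonia        
Orwell: 1984                       
Tolkien: The Two Towers            
Orwell: Homage to Catalonia        
Tolkien: The Fellowship of the Ring
Tolkien: The Silmarillion          
Tolkien: The Two Towers            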